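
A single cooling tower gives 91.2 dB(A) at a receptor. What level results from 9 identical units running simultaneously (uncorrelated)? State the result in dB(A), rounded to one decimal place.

N identical incoherent sources raise the level by 10·log₁₀ N.
L_total = 91.2 + 10·log₁₀(9) = 91.2 + 9.542 = 100.74 dB(A).

100.7 dB(A)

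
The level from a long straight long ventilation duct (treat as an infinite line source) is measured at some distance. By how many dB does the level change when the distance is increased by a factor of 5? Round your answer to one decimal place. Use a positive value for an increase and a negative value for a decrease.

Line-source spreading: ΔL = −10·log₁₀(r₂/r₁).
ΔL = −10·log₁₀(5) = -6.99 dB.

-7.0 dB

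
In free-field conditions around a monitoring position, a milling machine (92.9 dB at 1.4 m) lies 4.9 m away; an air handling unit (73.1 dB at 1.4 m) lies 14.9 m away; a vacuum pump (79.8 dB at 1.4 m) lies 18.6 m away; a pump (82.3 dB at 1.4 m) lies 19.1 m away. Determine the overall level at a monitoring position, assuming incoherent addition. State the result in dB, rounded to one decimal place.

82.1 dB

Propagate each source to the receiver with L = L_ref − 20·log₁₀(r/r_ref), then add intensities.
milling machine: 92.9 − 20·log₁₀(4.9/1.4) = 92.9 − 10.88 = 82.02 dB.
air handling unit: 73.1 − 20·log₁₀(14.9/1.4) = 73.1 − 20.54 = 52.56 dB.
vacuum pump: 79.8 − 20·log₁₀(18.6/1.4) = 79.8 − 22.47 = 57.33 dB.
pump: 82.3 − 20·log₁₀(19.1/1.4) = 82.3 − 22.70 = 59.60 dB.
Σ 10^(L/10) = 1.608e+08 → L_total = 10·log₁₀(1.608e+08) = 82.06 dB.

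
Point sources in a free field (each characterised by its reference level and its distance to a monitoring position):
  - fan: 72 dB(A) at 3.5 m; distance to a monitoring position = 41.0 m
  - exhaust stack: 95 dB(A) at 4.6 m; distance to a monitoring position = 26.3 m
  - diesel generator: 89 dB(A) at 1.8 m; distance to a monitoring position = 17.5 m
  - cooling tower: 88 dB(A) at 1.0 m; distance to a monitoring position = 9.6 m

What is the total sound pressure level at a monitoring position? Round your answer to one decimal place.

80.5 dB(A)

Apply inverse-square spreading to bring every level to the receiver, then sum 10^(L/10).
fan: 72 − 20·log₁₀(41.0/3.5) = 72 − 21.37 = 50.63 dB(A).
exhaust stack: 95 − 20·log₁₀(26.3/4.6) = 95 − 15.14 = 79.86 dB(A).
diesel generator: 89 − 20·log₁₀(17.5/1.8) = 89 − 19.76 = 69.24 dB(A).
cooling tower: 88 − 20·log₁₀(9.6/1.0) = 88 − 19.65 = 68.35 dB(A).
Σ 10^(L/10) = 1.121e+08 → L_total = 10·log₁₀(1.121e+08) = 80.50 dB(A).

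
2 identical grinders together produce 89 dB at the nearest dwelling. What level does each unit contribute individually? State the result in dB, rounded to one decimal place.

86.0 dB

Dividing the total intensity by 2 lowers the level by 10·log₁₀ 2 = 3.010 dB: L₁ = 89 − 3.010.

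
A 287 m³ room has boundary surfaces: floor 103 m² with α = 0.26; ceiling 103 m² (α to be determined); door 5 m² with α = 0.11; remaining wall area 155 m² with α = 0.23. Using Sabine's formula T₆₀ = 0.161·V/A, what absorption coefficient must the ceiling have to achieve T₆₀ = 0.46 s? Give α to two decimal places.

A = 0.161·V/T₆₀ = 0.161·287/0.46 = 100.45 m² sabins.
Absorption from the other surfaces = 103·0.26 + 5·0.11 + 155·0.23 = 62.98 m², so the ceiling must supply 37.47 m² over 103 m².
α = 37.47/103 = 0.364.

0.36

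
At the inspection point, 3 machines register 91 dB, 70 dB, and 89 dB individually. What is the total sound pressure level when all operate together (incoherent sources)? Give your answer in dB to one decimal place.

93.1 dB

For uncorrelated sources the intensities add, so convert each level to linear form, sum, and take 10·log₁₀ of the total.
Σ 10^(L/10) = 10^(91/10) + 10^(70/10) + 10^(89/10) = 2.063e+09.
L_total = 10·log₁₀(2.063e+09) = 93.15 dB.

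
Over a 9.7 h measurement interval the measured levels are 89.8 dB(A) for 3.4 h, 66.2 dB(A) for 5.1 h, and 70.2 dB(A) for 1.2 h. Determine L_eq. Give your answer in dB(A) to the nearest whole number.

The energy average is taken in the linear domain: L_eq = 10·log₁₀[(Σ tᵢ·10^(Lᵢ/10))/T], T = 9.7 h.
Σ tᵢ·10^(Lᵢ/10) = 3.4·10^(89.8/10) + 5.1·10^(66.2/10) + 1.2·10^(70.2/10) = 3.281e+09.
L_eq = 10·log₁₀(3.281e+09/9.7) = 85.29 dB(A).

85 dB(A)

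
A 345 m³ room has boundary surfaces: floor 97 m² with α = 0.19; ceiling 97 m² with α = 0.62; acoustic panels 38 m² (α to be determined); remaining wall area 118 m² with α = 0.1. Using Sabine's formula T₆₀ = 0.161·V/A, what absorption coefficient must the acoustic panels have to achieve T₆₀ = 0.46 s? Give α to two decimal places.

0.80

From T₆₀ = 0.161·V/A, the target T₆₀ = 0.46 s needs A = 0.161·345/0.46 = 120.75 m².
Absorption from the other surfaces = 97·0.19 + 97·0.62 + 118·0.1 = 90.37 m², so the acoustic panels must supply 30.38 m² over 38 m².
α = 30.38/38 = 0.799.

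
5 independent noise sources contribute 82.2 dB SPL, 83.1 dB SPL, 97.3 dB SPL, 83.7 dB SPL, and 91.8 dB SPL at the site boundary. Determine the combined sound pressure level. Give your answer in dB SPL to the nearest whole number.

99 dB SPL

For uncorrelated sources the intensities add, so convert each level to linear form, sum, and take 10·log₁₀ of the total.
Σ 10^(L/10) = 10^(82.2/10) + 10^(83.1/10) + 10^(97.3/10) + 10^(83.7/10) + 10^(91.8/10) = 7.488e+09.
L_total = 10·log₁₀(7.488e+09) = 98.74 dB SPL.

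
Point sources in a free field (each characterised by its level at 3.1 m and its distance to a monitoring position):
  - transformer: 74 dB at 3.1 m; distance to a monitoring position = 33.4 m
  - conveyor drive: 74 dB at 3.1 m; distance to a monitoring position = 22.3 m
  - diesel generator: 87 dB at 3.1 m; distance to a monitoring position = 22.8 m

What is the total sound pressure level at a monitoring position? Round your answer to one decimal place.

Apply inverse-square spreading to bring every level to the receiver, then sum 10^(L/10).
transformer: 74 − 20·log₁₀(33.4/3.1) = 74 − 20.65 = 53.35 dB.
conveyor drive: 74 − 20·log₁₀(22.3/3.1) = 74 − 17.14 = 56.86 dB.
diesel generator: 87 − 20·log₁₀(22.8/3.1) = 87 − 17.33 = 69.67 dB.
Σ 10^(L/10) = 9.967e+06 → L_total = 10·log₁₀(9.967e+06) = 69.99 dB.

70.0 dB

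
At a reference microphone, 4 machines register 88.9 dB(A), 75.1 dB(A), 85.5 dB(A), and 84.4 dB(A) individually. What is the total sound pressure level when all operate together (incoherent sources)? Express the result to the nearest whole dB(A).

92 dB(A)

Incoherent sources combine by intensity addition: L_total = 10·log₁₀(Σ 10^(L_i/10)).
Σ 10^(L/10) = 10^(88.9/10) + 10^(75.1/10) + 10^(85.5/10) + 10^(84.4/10) = 1.439e+09.
L_total = 10·log₁₀(1.439e+09) = 91.58 dB(A).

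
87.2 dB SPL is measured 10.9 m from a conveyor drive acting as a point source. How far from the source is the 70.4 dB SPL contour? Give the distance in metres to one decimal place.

75.4 m

Point-source spreading drops the level by 20·log₁₀(r₂/r₁); inverting, r₂/r₁ = 10^(ΔL/20).
r₂ = 10.9·10^((87.2−70.4)/20) = 10.9·10^(16.8/20) = 75.41 m.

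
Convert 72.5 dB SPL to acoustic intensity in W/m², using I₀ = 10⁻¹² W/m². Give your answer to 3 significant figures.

I/I₀ = 10^(72.5/10) = 1.778e+07, so I = 1.778e+07 × 10⁻¹² W/m².

1.78e-05 W/m²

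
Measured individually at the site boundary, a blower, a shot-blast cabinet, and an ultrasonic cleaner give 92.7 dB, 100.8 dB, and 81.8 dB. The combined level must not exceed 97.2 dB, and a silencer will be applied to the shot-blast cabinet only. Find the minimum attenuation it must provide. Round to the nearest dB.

6 dB

The untreated sources together contribute 10^(92.7/10) + 10^(81.8/10) = 2.013e+09, i.e. 93.04 dB.
To meet 97.2 dB overall, the treated shot-blast cabinet may contribute at most 10^(97.2/10) − 2.013e+09 = 3.235e+09, i.e. 95.10 dB.
Required insertion loss = 100.8 − 95.10 = 5.70 dB.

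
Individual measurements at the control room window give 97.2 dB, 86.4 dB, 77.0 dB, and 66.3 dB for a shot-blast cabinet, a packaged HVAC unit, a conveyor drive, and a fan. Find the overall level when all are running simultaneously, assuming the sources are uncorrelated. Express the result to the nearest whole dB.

Incoherent sources combine by intensity addition: L_total = 10·log₁₀(Σ 10^(L_i/10)).
Σ 10^(L/10) = 10^(97.2/10) + 10^(86.4/10) + 10^(77.0/10) + 10^(66.3/10) = 5.739e+09.
L_total = 10·log₁₀(5.739e+09) = 97.59 dB.

98 dB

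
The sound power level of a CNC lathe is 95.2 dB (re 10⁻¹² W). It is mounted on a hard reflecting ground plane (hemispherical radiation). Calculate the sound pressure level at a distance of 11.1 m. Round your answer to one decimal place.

Free-field hemispherical radiation: L_p = L_w − 10·log₁₀(2π·r²), r = 11.1 m.
2π·r² = 774.2 m², 10·log₁₀ of that is 28.888 dB.
L_p = 95.2 − 28.888 = 66.31 dB.

66.3 dB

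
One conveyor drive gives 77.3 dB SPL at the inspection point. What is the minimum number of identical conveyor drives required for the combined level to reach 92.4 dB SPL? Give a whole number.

N identical sources give L₁ + 10·log₁₀ N, so require 10·log₁₀ N ≥ 92.4 − 77.3 = 15.1 dB.
N ≥ 10^(15.1/10) = 32.359, so N = 33.

33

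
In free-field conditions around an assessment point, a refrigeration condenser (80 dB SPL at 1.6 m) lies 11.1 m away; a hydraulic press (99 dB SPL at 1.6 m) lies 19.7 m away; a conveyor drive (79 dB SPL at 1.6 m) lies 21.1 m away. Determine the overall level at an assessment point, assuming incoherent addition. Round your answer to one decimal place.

77.4 dB SPL

Propagate each source to the receiver with L = L_ref − 20·log₁₀(r/r_ref), then add intensities.
refrigeration condenser: 80 − 20·log₁₀(11.1/1.6) = 80 − 16.82 = 63.18 dB SPL.
hydraulic press: 99 − 20·log₁₀(19.7/1.6) = 99 − 21.81 = 77.19 dB SPL.
conveyor drive: 79 − 20·log₁₀(21.1/1.6) = 79 − 22.40 = 56.60 dB SPL.
Σ 10^(L/10) = 5.493e+07 → L_total = 10·log₁₀(5.493e+07) = 77.40 dB SPL.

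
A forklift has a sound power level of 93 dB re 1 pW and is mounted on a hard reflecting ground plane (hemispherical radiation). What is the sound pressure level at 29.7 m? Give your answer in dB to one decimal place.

L_p = L_w − 10·log₁₀(2π·r²) with r = 29.7 m.
2π·r² = 5542 m², 10·log₁₀ of that is 37.437 dB.
L_p = 93 − 37.437 = 55.56 dB.

55.6 dB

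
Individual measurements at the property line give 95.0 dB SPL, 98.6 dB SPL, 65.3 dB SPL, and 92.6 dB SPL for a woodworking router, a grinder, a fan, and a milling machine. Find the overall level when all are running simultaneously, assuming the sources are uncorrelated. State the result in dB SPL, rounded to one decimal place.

100.9 dB SPL

For uncorrelated sources the intensities add, so convert each level to linear form, sum, and take 10·log₁₀ of the total.
Σ 10^(L/10) = 10^(95.0/10) + 10^(98.6/10) + 10^(65.3/10) + 10^(92.6/10) = 1.223e+10.
L_total = 10·log₁₀(1.223e+10) = 100.87 dB SPL.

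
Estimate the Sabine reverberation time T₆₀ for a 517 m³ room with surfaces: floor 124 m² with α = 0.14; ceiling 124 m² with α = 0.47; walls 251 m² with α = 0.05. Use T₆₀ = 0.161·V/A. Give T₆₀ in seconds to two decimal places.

0.94 s

Summing Sᵢαᵢ: 124·0.14 + 124·0.47 + 251·0.05 = 88.19 m².
T₆₀ = 0.161·V/A = 0.161·517/88.19 = 0.944 s.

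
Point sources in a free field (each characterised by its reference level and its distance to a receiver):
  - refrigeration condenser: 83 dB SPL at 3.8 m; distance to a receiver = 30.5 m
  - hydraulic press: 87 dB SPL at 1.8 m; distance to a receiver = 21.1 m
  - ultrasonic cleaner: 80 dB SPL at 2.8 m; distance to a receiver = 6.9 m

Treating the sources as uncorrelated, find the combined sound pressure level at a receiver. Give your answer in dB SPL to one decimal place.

Apply inverse-square spreading to bring every level to the receiver, then sum 10^(L/10).
refrigeration condenser: 83 − 20·log₁₀(30.5/3.8) = 83 − 18.09 = 64.91 dB SPL.
hydraulic press: 87 − 20·log₁₀(21.1/1.8) = 87 − 21.38 = 65.62 dB SPL.
ultrasonic cleaner: 80 − 20·log₁₀(6.9/2.8) = 80 − 7.83 = 72.17 dB SPL.
Σ 10^(L/10) = 2.321e+07 → L_total = 10·log₁₀(2.321e+07) = 73.66 dB SPL.

73.7 dB SPL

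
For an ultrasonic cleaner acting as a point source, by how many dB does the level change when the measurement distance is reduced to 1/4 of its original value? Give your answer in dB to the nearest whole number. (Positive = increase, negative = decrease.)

+12 dB

With spherical spreading the level changes by −20·log₁₀(r₂/r₁).
ΔL = −20·log₁₀(0.25) = +12.04 dB.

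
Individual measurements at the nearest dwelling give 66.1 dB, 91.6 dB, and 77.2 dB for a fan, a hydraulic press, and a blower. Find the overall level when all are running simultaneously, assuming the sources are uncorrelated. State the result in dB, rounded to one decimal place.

91.8 dB

For uncorrelated sources the intensities add, so convert each level to linear form, sum, and take 10·log₁₀ of the total.
Σ 10^(L/10) = 10^(66.1/10) + 10^(91.6/10) + 10^(77.2/10) = 1.502e+09.
L_total = 10·log₁₀(1.502e+09) = 91.77 dB.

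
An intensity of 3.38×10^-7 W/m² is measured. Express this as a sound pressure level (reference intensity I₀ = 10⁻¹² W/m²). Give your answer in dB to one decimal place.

I/I₀ = 3.38×10^-7/10⁻¹² = 3.38×10^5, and L = 10·log₁₀(I/I₀).
L = 10·(0.5289 + 5) = 55.29 dB.

55.3 dB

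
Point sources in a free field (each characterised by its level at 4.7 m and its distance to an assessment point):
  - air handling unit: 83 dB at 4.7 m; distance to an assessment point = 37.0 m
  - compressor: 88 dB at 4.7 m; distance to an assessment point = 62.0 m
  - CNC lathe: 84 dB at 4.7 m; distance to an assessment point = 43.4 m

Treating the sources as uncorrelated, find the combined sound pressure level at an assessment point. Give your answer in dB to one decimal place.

69.9 dB

First find each source's level at the receiver (point-source: −20·log₁₀(r/r_ref)), then combine on an intensity basis.
air handling unit: 83 − 20·log₁₀(37.0/4.7) = 83 − 17.92 = 65.08 dB.
compressor: 88 − 20·log₁₀(62.0/4.7) = 88 − 22.41 = 65.59 dB.
CNC lathe: 84 − 20·log₁₀(43.4/4.7) = 84 − 19.31 = 64.69 dB.
Σ 10^(L/10) = 9.791e+06 → L_total = 10·log₁₀(9.791e+06) = 69.91 dB.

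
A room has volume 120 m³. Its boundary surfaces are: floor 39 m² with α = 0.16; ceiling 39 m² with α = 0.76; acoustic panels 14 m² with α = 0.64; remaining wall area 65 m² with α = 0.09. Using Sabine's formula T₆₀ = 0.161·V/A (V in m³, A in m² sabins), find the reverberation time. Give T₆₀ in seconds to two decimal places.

Summing Sᵢαᵢ: 39·0.16 + 39·0.76 + 14·0.64 + 65·0.09 = 50.69 m².
T₆₀ = 0.161·V/A = 0.161·120/50.69 = 0.381 s.

0.38 s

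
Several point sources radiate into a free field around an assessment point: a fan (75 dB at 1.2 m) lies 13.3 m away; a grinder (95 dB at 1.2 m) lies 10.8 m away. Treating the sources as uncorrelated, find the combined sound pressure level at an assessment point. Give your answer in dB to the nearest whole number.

76 dB

Propagate each source to the receiver with L = L_ref − 20·log₁₀(r/r_ref), then add intensities.
fan: 75 − 20·log₁₀(13.3/1.2) = 75 − 20.89 = 54.11 dB.
grinder: 95 − 20·log₁₀(10.8/1.2) = 95 − 19.08 = 75.92 dB.
Σ 10^(L/10) = 3.930e+07 → L_total = 10·log₁₀(3.930e+07) = 75.94 dB.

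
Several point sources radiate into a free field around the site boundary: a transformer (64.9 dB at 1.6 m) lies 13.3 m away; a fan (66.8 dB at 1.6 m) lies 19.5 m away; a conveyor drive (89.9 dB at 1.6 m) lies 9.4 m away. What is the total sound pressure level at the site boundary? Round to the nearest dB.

Propagate each source to the receiver with L = L_ref − 20·log₁₀(r/r_ref), then add intensities.
transformer: 64.9 − 20·log₁₀(13.3/1.6) = 64.9 − 18.39 = 46.51 dB.
fan: 66.8 − 20·log₁₀(19.5/1.6) = 66.8 − 21.72 = 45.08 dB.
conveyor drive: 89.9 − 20·log₁₀(9.4/1.6) = 89.9 − 15.38 = 74.52 dB.
Σ 10^(L/10) = 2.839e+07 → L_total = 10·log₁₀(2.839e+07) = 74.53 dB.

75 dB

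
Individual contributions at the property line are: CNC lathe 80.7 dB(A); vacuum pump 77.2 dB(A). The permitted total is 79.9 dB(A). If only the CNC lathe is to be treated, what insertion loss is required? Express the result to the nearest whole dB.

Everything except the CNC lathe sums to 10^(77.2/10) = 5.248e+07 in linear terms, 77.20 dB(A).
To meet 79.9 dB(A) overall, the treated CNC lathe may contribute at most 10^(79.9/10) − 5.248e+07 = 4.524e+07, i.e. 76.56 dB(A).
Required insertion loss = 80.7 − 76.56 = 4.14 dB.

4 dB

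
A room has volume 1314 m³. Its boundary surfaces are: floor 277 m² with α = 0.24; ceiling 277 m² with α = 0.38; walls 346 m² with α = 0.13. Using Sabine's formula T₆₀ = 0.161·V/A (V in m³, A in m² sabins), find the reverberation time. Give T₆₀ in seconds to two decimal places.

Summing Sᵢαᵢ: 277·0.24 + 277·0.38 + 346·0.13 = 216.72 m².
T₆₀ = 0.161·V/A = 0.161·1314/216.72 = 0.976 s.

0.98 s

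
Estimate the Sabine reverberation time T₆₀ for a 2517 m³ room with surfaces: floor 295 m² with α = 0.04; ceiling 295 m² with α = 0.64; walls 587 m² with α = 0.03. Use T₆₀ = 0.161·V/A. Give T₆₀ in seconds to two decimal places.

A = Σ Sᵢαᵢ = 295·0.04 + 295·0.64 + 587·0.03 = 218.21 m².
T₆₀ = 0.161 × 2517 / 218.21 = 1.857 s.

1.86 s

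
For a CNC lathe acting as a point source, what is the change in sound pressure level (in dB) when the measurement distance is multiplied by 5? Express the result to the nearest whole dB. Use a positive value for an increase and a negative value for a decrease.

-14 dB

With spherical spreading the level changes by −20·log₁₀(r₂/r₁).
ΔL = −20·log₁₀(5) = -13.98 dB.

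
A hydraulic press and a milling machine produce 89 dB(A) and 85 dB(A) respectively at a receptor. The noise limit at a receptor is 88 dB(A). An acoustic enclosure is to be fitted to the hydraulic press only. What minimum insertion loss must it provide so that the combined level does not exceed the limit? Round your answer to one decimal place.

4.0 dB

Fixed contribution from the other source: Σ 10^(L/10) = 10^(85/10) = 3.162e+08 (85.00 dB(A)).
The limit corresponds to 10^(88/10) = 6.310e+08; subtracting the fixed part leaves 3.147e+08 for the hydraulic press, i.e. 84.98 dB(A).
Required insertion loss = 89 − 84.98 = 4.02 dB.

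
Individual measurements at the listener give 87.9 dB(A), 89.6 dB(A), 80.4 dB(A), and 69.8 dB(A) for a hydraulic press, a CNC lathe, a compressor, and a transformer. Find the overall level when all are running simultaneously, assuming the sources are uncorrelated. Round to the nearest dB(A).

92 dB(A)

Incoherent sources combine by intensity addition: L_total = 10·log₁₀(Σ 10^(L_i/10)).
Σ 10^(L/10) = 10^(87.9/10) + 10^(89.6/10) + 10^(80.4/10) + 10^(69.8/10) = 1.648e+09.
L_total = 10·log₁₀(1.648e+09) = 92.17 dB(A).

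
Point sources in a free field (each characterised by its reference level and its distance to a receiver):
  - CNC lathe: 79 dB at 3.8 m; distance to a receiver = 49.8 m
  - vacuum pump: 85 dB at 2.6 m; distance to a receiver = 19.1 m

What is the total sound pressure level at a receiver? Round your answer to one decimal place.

68.0 dB

Apply inverse-square spreading to bring every level to the receiver, then sum 10^(L/10).
CNC lathe: 79 − 20·log₁₀(49.8/3.8) = 79 − 22.35 = 56.65 dB.
vacuum pump: 85 − 20·log₁₀(19.1/2.6) = 85 − 17.32 = 67.68 dB.
Σ 10^(L/10) = 6.322e+06 → L_total = 10·log₁₀(6.322e+06) = 68.01 dB.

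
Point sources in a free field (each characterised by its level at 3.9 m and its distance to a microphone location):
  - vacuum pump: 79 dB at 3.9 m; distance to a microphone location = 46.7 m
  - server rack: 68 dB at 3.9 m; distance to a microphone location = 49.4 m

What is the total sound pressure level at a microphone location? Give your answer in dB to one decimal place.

First find each source's level at the receiver (point-source: −20·log₁₀(r/r_ref)), then combine on an intensity basis.
vacuum pump: 79 − 20·log₁₀(46.7/3.9) = 79 − 21.57 = 57.43 dB.
server rack: 68 − 20·log₁₀(49.4/3.9) = 68 − 22.05 = 45.95 dB.
Σ 10^(L/10) = 5.933e+05 → L_total = 10·log₁₀(5.933e+05) = 57.73 dB.

57.7 dB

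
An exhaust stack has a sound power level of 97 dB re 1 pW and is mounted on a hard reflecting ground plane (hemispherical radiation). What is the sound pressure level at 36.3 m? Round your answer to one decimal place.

L_p = L_w − 10·log₁₀(2π·r²) with r = 36.3 m.
2π·r² = 8279 m², 10·log₁₀ of that is 39.180 dB.
L_p = 97 − 39.180 = 57.82 dB.

57.8 dB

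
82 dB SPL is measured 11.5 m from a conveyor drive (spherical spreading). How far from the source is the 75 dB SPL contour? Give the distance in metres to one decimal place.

25.7 m

The 7.0 dB drop corresponds to a distance ratio of 10^(7.0/20) for a point source.
r₂ = 11.5·10^((82−75)/20) = 11.5·10^(7.0/20) = 25.75 m.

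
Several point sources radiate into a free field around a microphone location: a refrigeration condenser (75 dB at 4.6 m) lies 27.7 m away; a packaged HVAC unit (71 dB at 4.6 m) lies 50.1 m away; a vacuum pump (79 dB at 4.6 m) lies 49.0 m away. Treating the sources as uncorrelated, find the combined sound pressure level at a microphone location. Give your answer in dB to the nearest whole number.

Apply inverse-square spreading to bring every level to the receiver, then sum 10^(L/10).
refrigeration condenser: 75 − 20·log₁₀(27.7/4.6) = 75 − 15.59 = 59.41 dB.
packaged HVAC unit: 71 − 20·log₁₀(50.1/4.6) = 71 − 20.74 = 50.26 dB.
vacuum pump: 79 − 20·log₁₀(49.0/4.6) = 79 − 20.55 = 58.45 dB.
Σ 10^(L/10) = 1.678e+06 → L_total = 10·log₁₀(1.678e+06) = 62.25 dB.

62 dB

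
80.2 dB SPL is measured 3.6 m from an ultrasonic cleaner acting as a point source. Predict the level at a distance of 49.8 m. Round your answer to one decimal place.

For a point source, L₂ = L₁ − 20·log₁₀(r₂/r₁).
L₂ = 80.2 − 20·log₁₀(49.8/3.6) = 80.2 − 22.819 = 57.38 dB SPL.

57.4 dB SPL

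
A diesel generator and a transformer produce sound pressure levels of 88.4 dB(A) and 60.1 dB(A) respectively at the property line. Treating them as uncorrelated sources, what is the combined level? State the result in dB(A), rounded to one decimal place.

Incoherent sources combine by intensity addition: L_total = 10·log₁₀(Σ 10^(L_i/10)).
Σ 10^(L/10) = 10^(88.4/10) + 10^(60.1/10) = 6.929e+08.
L_total = 10·log₁₀(6.929e+08) = 88.41 dB(A).

88.4 dB(A)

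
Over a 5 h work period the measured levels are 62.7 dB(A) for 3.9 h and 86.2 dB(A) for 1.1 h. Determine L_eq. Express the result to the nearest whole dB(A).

80 dB(A)

L_eq = 10·log₁₀[(1/T)·Σ tᵢ·10^(Lᵢ/10)] with T = 5 h.
Σ tᵢ·10^(Lᵢ/10) = 3.9·10^(62.7/10) + 1.1·10^(86.2/10) = 4.658e+08.
L_eq = 10·log₁₀(4.658e+08/5) = 79.69 dB(A).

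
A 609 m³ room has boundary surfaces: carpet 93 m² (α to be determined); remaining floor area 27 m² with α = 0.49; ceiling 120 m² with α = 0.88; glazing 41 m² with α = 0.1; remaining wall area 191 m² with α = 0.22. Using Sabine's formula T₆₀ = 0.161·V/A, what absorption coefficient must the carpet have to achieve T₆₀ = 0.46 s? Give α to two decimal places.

From T₆₀ = 0.161·V/A, the target T₆₀ = 0.46 s needs A = 0.161·609/0.46 = 213.15 m².
Absorption from the other surfaces = 27·0.49 + 120·0.88 + 41·0.1 + 191·0.22 = 164.95 m², so the carpet must supply 48.20 m² over 93 m².
α = 48.20/93 = 0.518.

0.52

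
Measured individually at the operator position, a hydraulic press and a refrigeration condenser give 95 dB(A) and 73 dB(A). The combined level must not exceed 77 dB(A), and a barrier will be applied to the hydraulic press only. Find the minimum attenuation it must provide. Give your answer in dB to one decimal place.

20.2 dB

Fixed contribution from the other source: Σ 10^(L/10) = 10^(73/10) = 1.995e+07 (73.00 dB(A)).
The limit corresponds to 10^(77/10) = 5.012e+07; subtracting the fixed part leaves 3.017e+07 for the hydraulic press, i.e. 74.80 dB(A).
Required insertion loss = 95 − 74.80 = 20.20 dB.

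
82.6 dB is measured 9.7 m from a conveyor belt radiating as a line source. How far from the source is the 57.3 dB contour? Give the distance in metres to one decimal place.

Line-source spreading drops the level by 10·log₁₀(r₂/r₁); inverting, r₂/r₁ = 10^(ΔL/10).
r₂ = 9.7·10^((82.6−57.3)/10) = 9.7·10^(25.3/10) = 3286.79 m.

3286.8 m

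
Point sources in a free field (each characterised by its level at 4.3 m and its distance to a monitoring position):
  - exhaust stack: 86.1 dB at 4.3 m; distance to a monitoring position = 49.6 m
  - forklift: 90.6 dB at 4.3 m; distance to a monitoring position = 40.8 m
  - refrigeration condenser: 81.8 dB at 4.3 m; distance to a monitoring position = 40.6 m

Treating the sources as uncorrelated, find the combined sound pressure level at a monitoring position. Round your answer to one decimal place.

Apply inverse-square spreading to bring every level to the receiver, then sum 10^(L/10).
exhaust stack: 86.1 − 20·log₁₀(49.6/4.3) = 86.1 − 21.24 = 64.86 dB.
forklift: 90.6 − 20·log₁₀(40.8/4.3) = 90.6 − 19.54 = 71.06 dB.
refrigeration condenser: 81.8 − 20·log₁₀(40.6/4.3) = 81.8 − 19.50 = 62.30 dB.
Σ 10^(L/10) = 1.751e+07 → L_total = 10·log₁₀(1.751e+07) = 72.43 dB.

72.4 dB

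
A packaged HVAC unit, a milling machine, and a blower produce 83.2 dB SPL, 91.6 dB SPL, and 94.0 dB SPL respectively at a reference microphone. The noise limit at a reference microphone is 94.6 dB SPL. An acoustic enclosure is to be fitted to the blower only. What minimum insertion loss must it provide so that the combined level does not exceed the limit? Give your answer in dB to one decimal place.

Fixed contribution from the other sources: Σ 10^(L/10) = 10^(83.2/10) + 10^(91.6/10) = 1.654e+09 (92.19 dB SPL).
The limit corresponds to 10^(94.6/10) = 2.884e+09; subtracting the fixed part leaves 1.230e+09 for the blower, i.e. 90.90 dB SPL.
So the blower must be reduced from 94.0 to 90.90 dB SPL: IL = 3.10 dB.

3.1 dB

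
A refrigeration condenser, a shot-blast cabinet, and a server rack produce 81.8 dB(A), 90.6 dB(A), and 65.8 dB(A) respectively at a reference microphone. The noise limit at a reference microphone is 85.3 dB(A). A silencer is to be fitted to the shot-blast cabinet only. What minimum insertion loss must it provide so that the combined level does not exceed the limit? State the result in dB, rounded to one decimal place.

8.0 dB

The untreated sources together contribute 10^(81.8/10) + 10^(65.8/10) = 1.552e+08, i.e. 81.91 dB(A).
To meet 85.3 dB(A) overall, the treated shot-blast cabinet may contribute at most 10^(85.3/10) − 1.552e+08 = 1.837e+08, i.e. 82.64 dB(A).
So the shot-blast cabinet must be reduced from 90.6 to 82.64 dB(A): IL = 7.96 dB.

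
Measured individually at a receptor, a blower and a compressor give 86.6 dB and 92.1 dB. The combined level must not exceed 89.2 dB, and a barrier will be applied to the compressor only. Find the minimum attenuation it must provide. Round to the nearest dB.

Fixed contribution from the other source: Σ 10^(L/10) = 10^(86.6/10) = 4.571e+08 (86.60 dB).
The limit corresponds to 10^(89.2/10) = 8.318e+08; subtracting the fixed part leaves 3.747e+08 for the compressor, i.e. 85.74 dB.
So the compressor must be reduced from 92.1 to 85.74 dB: IL = 6.36 dB.

6 dB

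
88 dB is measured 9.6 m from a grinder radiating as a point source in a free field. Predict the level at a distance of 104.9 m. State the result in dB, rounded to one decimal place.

67.2 dB

For a point source, L₂ = L₁ − 20·log₁₀(r₂/r₁).
L₂ = 88 − 20·log₁₀(104.9/9.6) = 88 − 20.770 = 67.23 dB.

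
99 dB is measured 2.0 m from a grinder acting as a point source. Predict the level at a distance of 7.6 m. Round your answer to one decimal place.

Point-source attenuation: ΔL = 20·log₁₀(r₂/r₁) = 20·log₁₀(7.6/2.0) = 11.596 dB.
L₂ = 99 − 20·log₁₀(7.6/2.0) = 99 − 11.596 = 87.40 dB.

87.4 dB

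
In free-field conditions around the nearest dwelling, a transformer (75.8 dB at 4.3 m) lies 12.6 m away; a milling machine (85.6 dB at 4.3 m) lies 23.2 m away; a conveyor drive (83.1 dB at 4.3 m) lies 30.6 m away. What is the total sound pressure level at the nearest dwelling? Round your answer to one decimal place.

73.2 dB

Propagate each source to the receiver with L = L_ref − 20·log₁₀(r/r_ref), then add intensities.
transformer: 75.8 − 20·log₁₀(12.6/4.3) = 75.8 − 9.34 = 66.46 dB.
milling machine: 85.6 − 20·log₁₀(23.2/4.3) = 85.6 − 14.64 = 70.96 dB.
conveyor drive: 83.1 − 20·log₁₀(30.6/4.3) = 83.1 − 17.05 = 66.05 dB.
Σ 10^(L/10) = 2.093e+07 → L_total = 10·log₁₀(2.093e+07) = 73.21 dB.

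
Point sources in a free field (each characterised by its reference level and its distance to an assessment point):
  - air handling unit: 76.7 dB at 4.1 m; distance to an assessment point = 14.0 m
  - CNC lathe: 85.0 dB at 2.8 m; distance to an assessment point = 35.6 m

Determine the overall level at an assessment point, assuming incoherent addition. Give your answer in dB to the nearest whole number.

First find each source's level at the receiver (point-source: −20·log₁₀(r/r_ref)), then combine on an intensity basis.
air handling unit: 76.7 − 20·log₁₀(14.0/4.1) = 76.7 − 10.67 = 66.03 dB.
CNC lathe: 85.0 − 20·log₁₀(35.6/2.8) = 85.0 − 22.09 = 62.91 dB.
Σ 10^(L/10) = 5.968e+06 → L_total = 10·log₁₀(5.968e+06) = 67.76 dB.

68 dB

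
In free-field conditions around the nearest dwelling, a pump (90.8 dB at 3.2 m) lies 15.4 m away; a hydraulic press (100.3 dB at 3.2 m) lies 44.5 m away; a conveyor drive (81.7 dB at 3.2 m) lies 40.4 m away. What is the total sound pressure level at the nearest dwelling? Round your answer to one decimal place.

80.3 dB

Apply inverse-square spreading to bring every level to the receiver, then sum 10^(L/10).
pump: 90.8 − 20·log₁₀(15.4/3.2) = 90.8 − 13.65 = 77.15 dB.
hydraulic press: 100.3 − 20·log₁₀(44.5/3.2) = 100.3 − 22.86 = 77.44 dB.
conveyor drive: 81.7 − 20·log₁₀(40.4/3.2) = 81.7 − 22.02 = 59.68 dB.
Σ 10^(L/10) = 1.082e+08 → L_total = 10·log₁₀(1.082e+08) = 80.34 dB.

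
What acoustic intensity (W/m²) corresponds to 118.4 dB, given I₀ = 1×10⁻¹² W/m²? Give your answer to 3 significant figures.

0.692 W/m²

I = I₀·10^(L/10) = 10⁻¹² × 10^(118.4/10) = 10^(-0.160).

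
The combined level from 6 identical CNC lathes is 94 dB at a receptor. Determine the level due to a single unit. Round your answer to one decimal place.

6 equal contributions raise the level by 10·log₁₀ 6 = 7.782 dB, so each unit alone gives 94 − 7.782.

86.2 dB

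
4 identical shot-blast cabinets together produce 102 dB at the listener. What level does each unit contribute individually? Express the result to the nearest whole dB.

4 equal contributions raise the level by 10·log₁₀ 4 = 6.021 dB, so each unit alone gives 102 − 6.021.

96 dB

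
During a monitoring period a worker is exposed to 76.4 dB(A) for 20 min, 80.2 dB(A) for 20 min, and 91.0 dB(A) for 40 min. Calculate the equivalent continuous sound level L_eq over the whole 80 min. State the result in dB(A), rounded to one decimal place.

88.2 dB(A)

Weight each interval's intensity by its duration and average over T = 80 min:
Σ tᵢ·10^(Lᵢ/10) = 20·10^(76.4/10) + 20·10^(80.2/10) + 40·10^(91.0/10) = 5.332e+10.
L_eq = 10·log₁₀(5.332e+10/80) = 88.24 dB(A).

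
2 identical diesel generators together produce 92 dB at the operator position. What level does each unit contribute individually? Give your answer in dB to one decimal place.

89.0 dB

Dividing the total intensity by 2 lowers the level by 10·log₁₀ 2 = 3.010 dB: L₁ = 92 − 3.010.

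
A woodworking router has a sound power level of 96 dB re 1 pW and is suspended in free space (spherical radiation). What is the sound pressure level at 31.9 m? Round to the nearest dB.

L_p = L_w − 10·log₁₀(4π·r²) with r = 31.9 m.
4π·r² = 1.279e+04 m², 10·log₁₀ of that is 41.068 dB.
L_p = 96 − 41.068 = 54.93 dB.

55 dB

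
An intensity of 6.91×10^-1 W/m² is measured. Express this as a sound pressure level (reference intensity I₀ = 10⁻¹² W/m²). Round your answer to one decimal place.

118.4 dB

Dividing by I₀ shifts the exponent by 12: I/I₀ = 6.91×10^11.
L = 10·(0.8395 + 11) = 118.39 dB.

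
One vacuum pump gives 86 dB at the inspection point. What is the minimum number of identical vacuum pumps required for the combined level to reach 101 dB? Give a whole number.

32

The shortfall is 101 − 86 = 15.0 dB, and N units add 10·log₁₀ N, so need 10·log₁₀ N ≥ 15.0.
N ≥ 10^(15.0/10) = 31.623, so N = 32.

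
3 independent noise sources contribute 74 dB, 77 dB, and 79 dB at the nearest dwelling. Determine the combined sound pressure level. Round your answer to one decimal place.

For uncorrelated sources the intensities add, so convert each level to linear form, sum, and take 10·log₁₀ of the total.
Σ 10^(L/10) = 10^(74/10) + 10^(77/10) + 10^(79/10) = 1.547e+08.
L_total = 10·log₁₀(1.547e+08) = 81.89 dB.

81.9 dB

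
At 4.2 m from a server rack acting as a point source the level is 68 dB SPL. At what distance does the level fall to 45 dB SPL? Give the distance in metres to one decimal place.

59.3 m

The 23.0 dB drop corresponds to a distance ratio of 10^(23.0/20) for a point source.
r₂ = 4.2·10^((68−45)/20) = 4.2·10^(23.0/20) = 59.33 m.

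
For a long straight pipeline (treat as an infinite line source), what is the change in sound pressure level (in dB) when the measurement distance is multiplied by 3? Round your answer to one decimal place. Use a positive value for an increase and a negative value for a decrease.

Line-source spreading: ΔL = −10·log₁₀(r₂/r₁).
ΔL = −10·log₁₀(3) = -4.77 dB.

-4.8 dB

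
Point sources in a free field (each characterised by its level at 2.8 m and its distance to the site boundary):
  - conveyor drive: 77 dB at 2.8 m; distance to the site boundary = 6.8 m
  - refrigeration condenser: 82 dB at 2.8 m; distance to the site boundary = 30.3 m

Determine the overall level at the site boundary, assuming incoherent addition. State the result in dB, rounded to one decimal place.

69.9 dB

Propagate each source to the receiver with L = L_ref − 20·log₁₀(r/r_ref), then add intensities.
conveyor drive: 77 − 20·log₁₀(6.8/2.8) = 77 − 7.71 = 69.29 dB.
refrigeration condenser: 82 − 20·log₁₀(30.3/2.8) = 82 − 20.69 = 61.31 dB.
Σ 10^(L/10) = 9.851e+06 → L_total = 10·log₁₀(9.851e+06) = 69.93 dB.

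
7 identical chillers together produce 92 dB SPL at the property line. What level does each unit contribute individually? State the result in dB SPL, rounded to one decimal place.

83.5 dB SPL

7 equal contributions raise the level by 10·log₁₀ 7 = 8.451 dB, so each unit alone gives 92 − 8.451.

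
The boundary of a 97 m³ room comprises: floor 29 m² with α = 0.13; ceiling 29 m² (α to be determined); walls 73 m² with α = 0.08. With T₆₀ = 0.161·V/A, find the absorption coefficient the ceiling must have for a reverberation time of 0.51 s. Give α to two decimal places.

A = 0.161·V/T₆₀ = 0.161·97/0.51 = 30.62 m² sabins.
Absorption from the other surfaces = 29·0.13 + 73·0.08 = 9.61 m², so the ceiling must supply 21.01 m² over 29 m².
α = 21.01/29 = 0.725.

0.72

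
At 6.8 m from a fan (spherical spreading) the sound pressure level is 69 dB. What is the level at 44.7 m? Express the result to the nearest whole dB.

53 dB

Point-source attenuation: ΔL = 20·log₁₀(r₂/r₁) = 20·log₁₀(44.7/6.8) = 16.356 dB.
L₂ = 69 − 20·log₁₀(44.7/6.8) = 69 − 16.356 = 52.64 dB.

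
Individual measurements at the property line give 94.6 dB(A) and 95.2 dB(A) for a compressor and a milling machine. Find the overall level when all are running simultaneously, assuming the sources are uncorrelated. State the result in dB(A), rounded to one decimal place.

Incoherent sources combine by intensity addition: L_total = 10·log₁₀(Σ 10^(L_i/10)).
Σ 10^(L/10) = 10^(94.6/10) + 10^(95.2/10) = 6.195e+09.
L_total = 10·log₁₀(6.195e+09) = 97.92 dB(A).

97.9 dB(A)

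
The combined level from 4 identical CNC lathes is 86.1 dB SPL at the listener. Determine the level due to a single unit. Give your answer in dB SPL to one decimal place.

Dividing the total intensity by 4 lowers the level by 10·log₁₀ 4 = 6.021 dB: L₁ = 86.1 − 6.021.

80.1 dB SPL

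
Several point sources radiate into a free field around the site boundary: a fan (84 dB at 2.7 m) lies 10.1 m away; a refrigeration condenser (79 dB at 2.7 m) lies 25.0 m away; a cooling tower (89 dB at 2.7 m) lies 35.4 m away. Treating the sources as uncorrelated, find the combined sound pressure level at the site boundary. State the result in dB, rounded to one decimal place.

Apply inverse-square spreading to bring every level to the receiver, then sum 10^(L/10).
fan: 84 − 20·log₁₀(10.1/2.7) = 84 − 11.46 = 72.54 dB.
refrigeration condenser: 79 − 20·log₁₀(25.0/2.7) = 79 − 19.33 = 59.67 dB.
cooling tower: 89 − 20·log₁₀(35.4/2.7) = 89 − 22.35 = 66.65 dB.
Σ 10^(L/10) = 2.350e+07 → L_total = 10·log₁₀(2.350e+07) = 73.71 dB.

73.7 dB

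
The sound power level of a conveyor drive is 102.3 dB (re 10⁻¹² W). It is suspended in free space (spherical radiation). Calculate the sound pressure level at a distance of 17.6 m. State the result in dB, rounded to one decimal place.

The power spreads over a sphere of area 4π·r², so L_p = L_w − 10·log₁₀(4π·r²).
4π·r² = 3893 m², 10·log₁₀ of that is 35.902 dB.
L_p = 102.3 − 35.902 = 66.40 dB.

66.4 dB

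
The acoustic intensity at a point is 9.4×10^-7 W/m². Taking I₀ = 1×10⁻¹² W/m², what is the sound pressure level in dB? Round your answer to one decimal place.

59.7 dB

I/I₀ = 9.4×10^-7/10⁻¹² = 9.4×10^5, and L = 10·log₁₀(I/I₀).
L = 10·(0.9731 + 5) = 59.73 dB.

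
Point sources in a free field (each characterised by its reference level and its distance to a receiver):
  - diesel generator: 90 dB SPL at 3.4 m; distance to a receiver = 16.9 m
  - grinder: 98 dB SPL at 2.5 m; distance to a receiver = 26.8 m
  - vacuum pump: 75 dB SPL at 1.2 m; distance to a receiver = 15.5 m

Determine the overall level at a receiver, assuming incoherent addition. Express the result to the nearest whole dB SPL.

First find each source's level at the receiver (point-source: −20·log₁₀(r/r_ref)), then combine on an intensity basis.
diesel generator: 90 − 20·log₁₀(16.9/3.4) = 90 − 13.93 = 76.07 dB SPL.
grinder: 98 − 20·log₁₀(26.8/2.5) = 98 − 20.60 = 77.40 dB SPL.
vacuum pump: 75 − 20·log₁₀(15.5/1.2) = 75 − 22.22 = 52.78 dB SPL.
Σ 10^(L/10) = 9.557e+07 → L_total = 10·log₁₀(9.557e+07) = 79.80 dB SPL.

80 dB SPL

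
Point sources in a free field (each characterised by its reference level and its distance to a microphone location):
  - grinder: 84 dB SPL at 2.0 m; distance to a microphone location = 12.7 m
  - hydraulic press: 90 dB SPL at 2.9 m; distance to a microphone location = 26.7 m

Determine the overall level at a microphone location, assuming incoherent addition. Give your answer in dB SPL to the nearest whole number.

73 dB SPL

Apply inverse-square spreading to bring every level to the receiver, then sum 10^(L/10).
grinder: 84 − 20·log₁₀(12.7/2.0) = 84 − 16.06 = 67.94 dB SPL.
hydraulic press: 90 − 20·log₁₀(26.7/2.9) = 90 − 19.28 = 70.72 dB SPL.
Σ 10^(L/10) = 1.803e+07 → L_total = 10·log₁₀(1.803e+07) = 72.56 dB SPL.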